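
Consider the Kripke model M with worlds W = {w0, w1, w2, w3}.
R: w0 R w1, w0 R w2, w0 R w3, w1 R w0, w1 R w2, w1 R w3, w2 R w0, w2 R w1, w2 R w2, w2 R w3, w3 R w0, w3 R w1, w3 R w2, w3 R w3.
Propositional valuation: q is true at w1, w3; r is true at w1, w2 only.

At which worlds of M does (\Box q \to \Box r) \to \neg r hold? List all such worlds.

w0, w3

Let φ = (\Box q \to \Box r) \to \neg r. Evaluate φ at each world:
  w0 (successors {w1, w2, w3}): φ is true.
  w1 (successors {w0, w2, w3}): φ is false.
  w2 (successors {w0, w1, w2, w3}): φ is false.
  w3 (successors {w0, w1, w2, w3}): φ is true.
For instance, at w1:
  At w1: \Box q \to \Box r is true, \neg r is false, so (\Box q \to \Box r) \to \neg r is false.
    At w1: \Box q is false, \Box r is false, so \Box q \to \Box r is true.
      At w1: \Box q requires q at every successor {w0, w2, w3}.
        q fails at w0, so \Box q is false at w1.
      At w1: \Box r requires r at every successor {w0, w2, w3}.
        r fails at w0, so \Box r is false at w1.
Satisfying worlds: {w0, w3}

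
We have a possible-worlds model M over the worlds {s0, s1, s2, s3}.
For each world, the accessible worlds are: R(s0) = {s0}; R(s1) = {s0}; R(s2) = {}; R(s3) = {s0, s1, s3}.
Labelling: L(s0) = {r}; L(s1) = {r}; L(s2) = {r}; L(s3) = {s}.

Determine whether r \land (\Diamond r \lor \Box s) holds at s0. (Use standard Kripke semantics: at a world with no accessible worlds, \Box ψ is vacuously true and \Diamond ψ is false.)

Yes

At s0: r is true, \Diamond r \lor \Box s is true, so r \land (\Diamond r \lor \Box s) is true.
  At s0: \Diamond r is true, \Box s is false, so \Diamond r \lor \Box s is true.
    At s0: \Diamond r requires r at some successor in {s0}.
      r holds at s0, so \Diamond r is true at s0.
    At s0: \Box s requires s at every successor {s0}.
      s fails at s0, so \Box s is false at s0.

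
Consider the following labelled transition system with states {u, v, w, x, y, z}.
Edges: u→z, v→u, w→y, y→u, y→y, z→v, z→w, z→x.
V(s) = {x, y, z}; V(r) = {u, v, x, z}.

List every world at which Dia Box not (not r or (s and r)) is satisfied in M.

Let φ = Dia Box not (not r or (s and r)). Evaluate φ at each world:
  u (successors {z}): φ is false.
  v (successors {u}): φ is false.
  w (successors {y}): φ is false.
  x (successors ∅): φ is false.
  y (successors {u, y}): φ is false.
  z (successors {v, w, x}): φ is true.
For instance, at v:
  At v: Dia Box not (not r or (s and r)) requires Box not (not r or (s and r)) at some successor in {u}.
    At u: Box not (not r or (s and r)) is false.
  So Dia Box not (not r or (s and r)) is false at v.
Satisfying worlds: {z}

z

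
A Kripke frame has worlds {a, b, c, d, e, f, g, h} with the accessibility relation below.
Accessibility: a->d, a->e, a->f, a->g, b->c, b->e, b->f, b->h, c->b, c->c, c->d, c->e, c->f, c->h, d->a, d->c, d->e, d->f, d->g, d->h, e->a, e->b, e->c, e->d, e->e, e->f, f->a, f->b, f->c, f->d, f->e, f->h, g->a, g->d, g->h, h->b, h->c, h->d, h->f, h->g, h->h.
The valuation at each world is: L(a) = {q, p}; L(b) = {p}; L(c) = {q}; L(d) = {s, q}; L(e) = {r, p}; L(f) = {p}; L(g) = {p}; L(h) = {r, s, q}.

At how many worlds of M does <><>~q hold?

8

Let φ = <><>~q. Evaluate φ at each world:
  a (successors {d, e, f, g}): φ is true.
  b (successors {c, e, f, h}): φ is true.
  c (successors {b, c, d, e, f, h}): φ is true.
  d (successors {a, c, e, f, g, h}): φ is true.
  e (successors {a, b, c, d, e, f}): φ is true.
  f (successors {a, b, c, d, e, h}): φ is true.
  g (successors {a, d, h}): φ is true.
  h (successors {b, c, d, f, g, h}): φ is true.
For instance, at h:
  At h: <><>~q requires <>~q at some successor in {b, c, d, f, g, h}.
    <>~q holds at b, so <><>~q is true at h.
      At b: <>~q requires ~q at some successor in {c, e, f, h}.
        ~q holds at e, so <>~q is true at b.
Satisfying worlds: {a, b, c, d, e, f, g, h}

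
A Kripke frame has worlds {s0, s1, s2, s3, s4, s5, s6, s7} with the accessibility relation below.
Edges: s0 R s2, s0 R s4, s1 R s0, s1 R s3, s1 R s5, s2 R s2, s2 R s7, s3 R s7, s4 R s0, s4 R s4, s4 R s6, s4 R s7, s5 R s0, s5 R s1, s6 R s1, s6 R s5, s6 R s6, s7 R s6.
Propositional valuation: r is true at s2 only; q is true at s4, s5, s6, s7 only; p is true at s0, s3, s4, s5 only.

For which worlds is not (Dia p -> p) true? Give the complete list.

Let φ = not (Dia p -> p). Evaluate φ at each world:
  s0 (successors {s2, s4}): φ is false.
  s1 (successors {s0, s3, s5}): φ is true.
  s2 (successors {s2, s7}): φ is false.
  s3 (successors {s7}): φ is false.
  s4 (successors {s0, s4, s6, s7}): φ is false.
  s5 (successors {s0, s1}): φ is false.
  s6 (successors {s1, s5, s6}): φ is true.
  s7 (successors {s6}): φ is false.
For instance, at s1:
  At s1: Dia p -> p is false, so not (Dia p -> p) is true.
    At s1: Dia p is true, p is false, so Dia p -> p is false.
      At s1: Dia p requires p at some successor in {s0, s3, s5}.
        p holds at s0, so Dia p is true at s1.
Satisfying worlds: {s1, s6}

s1, s6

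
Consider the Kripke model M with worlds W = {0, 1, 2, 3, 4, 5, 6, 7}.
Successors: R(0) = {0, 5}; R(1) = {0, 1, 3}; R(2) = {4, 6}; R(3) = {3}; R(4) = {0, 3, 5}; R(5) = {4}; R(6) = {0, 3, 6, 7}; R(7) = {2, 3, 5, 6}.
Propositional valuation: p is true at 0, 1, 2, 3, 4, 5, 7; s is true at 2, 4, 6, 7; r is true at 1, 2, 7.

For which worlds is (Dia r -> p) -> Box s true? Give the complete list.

2, 5, 6

Let φ = (Dia r -> p) -> Box s. Evaluate φ at each world:
  0 (successors {0, 5}): φ is false.
  1 (successors {0, 1, 3}): φ is false.
  2 (successors {4, 6}): φ is true.
  3 (successors {3}): φ is false.
  4 (successors {0, 3, 5}): φ is false.
  5 (successors {4}): φ is true.
  6 (successors {0, 3, 6, 7}): φ is true.
  7 (successors {2, 3, 5, 6}): φ is false.
For instance, at 7:
  At 7: Dia r -> p is true, Box s is false, so (Dia r -> p) -> Box s is false.
    At 7: Dia r is true, p is true, so Dia r -> p is true.
      At 7: Dia r requires r at some successor in {2, 3, 5, 6}.
        r holds at 2, so Dia r is true at 7.
    At 7: Box s requires s at every successor {2, 3, 5, 6}.
      s fails at 3, so Box s is false at 7.
Satisfying worlds: {2, 5, 6}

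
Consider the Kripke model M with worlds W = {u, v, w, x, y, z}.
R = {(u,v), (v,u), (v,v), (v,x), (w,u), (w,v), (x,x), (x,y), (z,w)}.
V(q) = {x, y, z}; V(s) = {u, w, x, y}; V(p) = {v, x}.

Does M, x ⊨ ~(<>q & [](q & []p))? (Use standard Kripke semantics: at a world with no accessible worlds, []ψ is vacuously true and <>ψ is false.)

Yes

At x: <>q & [](q & []p) is false, so ~(<>q & [](q & []p)) is true.
  At x: <>q is true, [](q & []p) is false, so <>q & [](q & []p) is false.
    At x: <>q requires q at some successor in {x, y}.
      q holds at x, so <>q is true at x.
    At x: [](q & []p) requires q & []p at every successor {x, y}.
      q & []p fails at x, so [](q & []p) is false at x.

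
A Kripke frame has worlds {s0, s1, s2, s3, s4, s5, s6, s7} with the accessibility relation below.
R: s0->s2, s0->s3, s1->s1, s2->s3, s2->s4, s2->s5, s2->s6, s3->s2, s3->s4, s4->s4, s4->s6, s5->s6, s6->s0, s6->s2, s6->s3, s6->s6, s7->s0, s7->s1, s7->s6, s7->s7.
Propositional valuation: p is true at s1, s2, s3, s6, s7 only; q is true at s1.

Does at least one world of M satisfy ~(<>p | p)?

Recall that <>ψ holds at a world iff ψ holds at some accessible world.
Let φ = ~(<>p | p). Evaluate φ at each world:
  s0 (successors {s2, s3}): φ is false.
  s1 (successors {s1}): φ is false.
  s2 (successors {s3, s4, s5, s6}): φ is false.
  s3 (successors {s2, s4}): φ is false.
  s4 (successors {s4, s6}): φ is false.
  s5 (successors {s6}): φ is false.
  s6 (successors {s0, s2, s3, s6}): φ is false.
  s7 (successors {s0, s1, s6, s7}): φ is false.
For instance, at s5:
  At s5: <>p | p is true, so ~(<>p | p) is false.
    At s5: <>p is true, p is false, so <>p | p is true.
      At s5: <>p requires p at some successor in {s6}.
        p holds at s6, so <>p is true at s5.

No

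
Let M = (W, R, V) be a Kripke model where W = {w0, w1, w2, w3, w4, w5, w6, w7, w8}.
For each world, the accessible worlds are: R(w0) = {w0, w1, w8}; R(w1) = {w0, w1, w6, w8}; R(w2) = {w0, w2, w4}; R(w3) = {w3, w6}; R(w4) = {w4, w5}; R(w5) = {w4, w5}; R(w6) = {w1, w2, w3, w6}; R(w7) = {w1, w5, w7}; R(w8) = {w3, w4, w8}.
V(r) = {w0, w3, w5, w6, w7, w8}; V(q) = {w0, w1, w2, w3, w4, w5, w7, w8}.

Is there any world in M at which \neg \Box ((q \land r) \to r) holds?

No

Recall that \Box ψ holds at a world iff ψ holds at every accessible world, and \Diamond ψ holds iff ψ holds at some accessible world.
Let φ = \neg \Box ((q \land r) \to r). Evaluate φ at each world:
  w0 (successors {w0, w1, w8}): φ is false.
  w1 (successors {w0, w1, w6, w8}): φ is false.
  w2 (successors {w0, w2, w4}): φ is false.
  w3 (successors {w3, w6}): φ is false.
  w4 (successors {w4, w5}): φ is false.
  w5 (successors {w4, w5}): φ is false.
  w6 (successors {w1, w2, w3, w6}): φ is false.
  w7 (successors {w1, w5, w7}): φ is false.
  w8 (successors {w3, w4, w8}): φ is false.
For instance, at w5:
  At w5: \Box ((q \land r) \to r) is true, so \neg \Box ((q \land r) \to r) is false.
    At w5: \Box ((q \land r) \to r) requires (q \land r) \to r at every successor {w4, w5}.
      At w4: (q \land r) \to r is true.
      At w5: (q \land r) \to r is true.
    So \Box ((q \land r) \to r) is true at w5.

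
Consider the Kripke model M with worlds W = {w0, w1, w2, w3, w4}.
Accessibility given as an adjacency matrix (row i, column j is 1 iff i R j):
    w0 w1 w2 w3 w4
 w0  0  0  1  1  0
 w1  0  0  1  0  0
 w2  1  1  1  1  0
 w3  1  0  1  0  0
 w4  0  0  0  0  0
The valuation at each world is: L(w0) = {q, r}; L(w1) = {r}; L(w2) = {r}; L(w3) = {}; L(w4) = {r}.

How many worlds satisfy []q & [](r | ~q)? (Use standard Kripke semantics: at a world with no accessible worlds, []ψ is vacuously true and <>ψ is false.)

Let φ = []q & [](r | ~q). Evaluate φ at each world:
  w0 (successors {w2, w3}): φ is false.
  w1 (successors {w2}): φ is false.
  w2 (successors {w0, w1, w2, w3}): φ is false.
  w3 (successors {w0, w2}): φ is false.
  w4 (successors ∅): φ is true.
For instance, at w1:
  At w1: []q is false, [](r | ~q) is true, so []q & [](r | ~q) is false.
    At w1: []q requires q at every successor {w2}.
      q fails at w2, so []q is false at w1.
    At w1: [](r | ~q) requires r | ~q at every successor {w2}.
      At w2: r | ~q is true.
    So [](r | ~q) is true at w1.
Satisfying worlds: {w4}

1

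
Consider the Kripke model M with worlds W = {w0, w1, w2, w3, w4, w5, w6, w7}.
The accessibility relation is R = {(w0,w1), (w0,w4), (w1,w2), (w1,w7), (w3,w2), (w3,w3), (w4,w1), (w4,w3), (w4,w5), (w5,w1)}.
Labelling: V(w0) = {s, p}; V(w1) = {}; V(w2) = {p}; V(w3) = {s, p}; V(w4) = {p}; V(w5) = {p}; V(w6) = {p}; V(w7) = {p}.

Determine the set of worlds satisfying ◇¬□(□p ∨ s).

Let φ = ◇¬□(□p ∨ s). Evaluate φ at each world:
  w0 (successors {w1, w4}): φ is true.
  w1 (successors {w2, w7}): φ is false.
  w2 (successors ∅): φ is false.
  w3 (successors {w2, w3}): φ is false.
  w4 (successors {w1, w3, w5}): φ is false.
  w5 (successors {w1}): φ is false.
  w6 (successors ∅): φ is false.
  w7 (successors ∅): φ is false.
For instance, at w0:
  At w0: ◇¬□(□p ∨ s) requires ¬□(□p ∨ s) at some successor in {w1, w4}.
    ¬□(□p ∨ s) holds at w4, so ◇¬□(□p ∨ s) is true at w0.
      At w4: □(□p ∨ s) is false, so ¬□(□p ∨ s) is true.
Satisfying worlds: {w0}

w0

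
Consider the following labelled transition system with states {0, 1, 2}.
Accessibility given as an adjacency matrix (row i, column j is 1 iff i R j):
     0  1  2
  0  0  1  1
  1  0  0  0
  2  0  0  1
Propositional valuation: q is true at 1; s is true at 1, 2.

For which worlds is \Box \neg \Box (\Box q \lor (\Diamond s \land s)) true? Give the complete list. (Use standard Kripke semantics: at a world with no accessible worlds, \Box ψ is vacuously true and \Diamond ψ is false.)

Let φ = \Box \neg \Box (\Box q \lor (\Diamond s \land s)). Evaluate φ at each world:
  0 (successors {1, 2}): φ is false.
  1 (successors ∅): φ is true.
  2 (successors {2}): φ is false.
For instance, at 2:
  At 2: \Box \neg \Box (\Box q \lor (\Diamond s \land s)) requires \neg \Box (\Box q \lor (\Diamond s \land s)) at every successor {2}.
    \neg \Box (\Box q \lor (\Diamond s \land s)) fails at 2, so \Box \neg \Box (\Box q \lor (\Diamond s \land s)) is false at 2.
      At 2: \Box (\Box q \lor (\Diamond s \land s)) is true, so \neg \Box (\Box q \lor (\Diamond s \land s)) is false.
Satisfying worlds: {1}

1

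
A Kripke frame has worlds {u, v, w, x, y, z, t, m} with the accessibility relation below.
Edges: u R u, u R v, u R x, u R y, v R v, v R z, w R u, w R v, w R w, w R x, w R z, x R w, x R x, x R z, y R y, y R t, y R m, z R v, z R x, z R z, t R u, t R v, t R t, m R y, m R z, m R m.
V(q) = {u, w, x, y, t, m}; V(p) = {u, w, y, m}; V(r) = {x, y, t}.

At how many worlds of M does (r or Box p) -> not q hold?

5

Let φ = (r or Box p) -> not q. Evaluate φ at each world:
  u (successors {u, v, x, y}): φ is true.
  v (successors {v, z}): φ is true.
  w (successors {u, v, w, x, z}): φ is true.
  x (successors {w, x, z}): φ is false.
  y (successors {y, t, m}): φ is false.
  z (successors {v, x, z}): φ is true.
  t (successors {u, v, t}): φ is false.
  m (successors {y, z, m}): φ is true.
For instance, at u:
  At u: r or Box p is false, not q is false, so (r or Box p) -> not q is true.
    At u: r is false, Box p is false, so r or Box p is false.
      At u: Box p requires p at every successor {u, v, x, y}.
        p fails at v, so Box p is false at u.
Satisfying worlds: {u, v, w, z, m}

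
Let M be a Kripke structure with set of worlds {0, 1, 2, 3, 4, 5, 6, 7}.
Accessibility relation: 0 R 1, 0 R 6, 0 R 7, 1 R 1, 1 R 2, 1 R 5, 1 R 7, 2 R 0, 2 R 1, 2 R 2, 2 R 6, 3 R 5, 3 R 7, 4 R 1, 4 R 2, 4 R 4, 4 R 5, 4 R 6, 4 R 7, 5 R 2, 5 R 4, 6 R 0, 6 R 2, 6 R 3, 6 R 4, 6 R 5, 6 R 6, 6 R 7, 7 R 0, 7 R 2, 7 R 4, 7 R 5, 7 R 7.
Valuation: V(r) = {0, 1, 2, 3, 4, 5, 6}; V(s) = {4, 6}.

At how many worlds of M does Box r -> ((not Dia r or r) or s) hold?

Let φ = Box r -> ((not Dia r or r) or s). Evaluate φ at each world:
  0 (successors {1, 6, 7}): φ is true.
  1 (successors {1, 2, 5, 7}): φ is true.
  2 (successors {0, 1, 2, 6}): φ is true.
  3 (successors {5, 7}): φ is true.
  4 (successors {1, 2, 4, 5, 6, 7}): φ is true.
  5 (successors {2, 4}): φ is true.
  6 (successors {0, 2, 3, 4, 5, 6, 7}): φ is true.
  7 (successors {0, 2, 4, 5, 7}): φ is true.
For instance, at 4:
  At 4: Box r is false, (not Dia r or r) or s is true, so Box r -> ((not Dia r or r) or s) is true.
    At 4: Box r requires r at every successor {1, 2, 4, 5, 6, 7}.
      r fails at 7, so Box r is false at 4.
    At 4: not Dia r or r is true, s is true, so (not Dia r or r) or s is true.
      At 4: not Dia r is false, r is true, so not Dia r or r is true.
Satisfying worlds: {0, 1, 2, 3, 4, 5, 6, 7}

8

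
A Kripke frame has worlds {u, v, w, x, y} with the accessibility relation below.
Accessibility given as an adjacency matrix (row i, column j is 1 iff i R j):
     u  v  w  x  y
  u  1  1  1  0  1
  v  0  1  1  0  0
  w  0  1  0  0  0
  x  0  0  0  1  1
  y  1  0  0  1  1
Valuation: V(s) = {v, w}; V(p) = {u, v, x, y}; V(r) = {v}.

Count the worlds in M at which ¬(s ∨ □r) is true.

Let φ = ¬(s ∨ □r). Evaluate φ at each world:
  u (successors {u, v, w, y}): φ is true.
  v (successors {v, w}): φ is false.
  w (successors {v}): φ is false.
  x (successors {x, y}): φ is true.
  y (successors {u, x, y}): φ is true.
For instance, at u:
  At u: s ∨ □r is false, so ¬(s ∨ □r) is true.
    At u: s is false, □r is false, so s ∨ □r is false.
      At u: □r requires r at every successor {u, v, w, y}.
        r fails at u, so □r is false at u.
Satisfying worlds: {u, x, y}

3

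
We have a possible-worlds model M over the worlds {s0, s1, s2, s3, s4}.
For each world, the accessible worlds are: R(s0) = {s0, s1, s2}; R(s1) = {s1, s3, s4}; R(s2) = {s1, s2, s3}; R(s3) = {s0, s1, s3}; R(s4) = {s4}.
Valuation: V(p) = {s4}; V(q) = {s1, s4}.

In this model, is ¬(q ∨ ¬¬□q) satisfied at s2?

At s2: q ∨ ¬¬□q is false, so ¬(q ∨ ¬¬□q) is true.
  At s2: q is false, ¬¬□q is false, so q ∨ ¬¬□q is false.
    At s2: ¬□q is true, so ¬¬□q is false.
      At s2: □q is false, so ¬□q is true.

Yes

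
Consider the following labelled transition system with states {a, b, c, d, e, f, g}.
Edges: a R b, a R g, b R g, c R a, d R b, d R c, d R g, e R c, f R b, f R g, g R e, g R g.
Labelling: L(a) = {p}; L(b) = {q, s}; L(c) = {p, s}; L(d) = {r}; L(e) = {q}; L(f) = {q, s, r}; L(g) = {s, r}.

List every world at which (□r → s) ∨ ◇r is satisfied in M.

Recall that □ψ holds at a world iff ψ holds at every accessible world, and ◇ψ holds iff ψ holds at some accessible world.
Let φ = (□r → s) ∨ ◇r. Evaluate φ at each world:
  a (successors {b, g}): φ is true.
  b (successors {g}): φ is true.
  c (successors {a}): φ is true.
  d (successors {b, c, g}): φ is true.
  e (successors {c}): φ is true.
  f (successors {b, g}): φ is true.
  g (successors {e, g}): φ is true.
For instance, at e:
  At e: □r → s is true, ◇r is false, so (□r → s) ∨ ◇r is true.
    At e: □r is false, s is false, so □r → s is true.
      At e: □r requires r at every successor {c}.
        r fails at c, so □r is false at e.
    At e: ◇r requires r at some successor in {c}.
      At c: r is false.
    So ◇r is false at e.
Satisfying worlds: {a, b, c, d, e, f, g}

a, b, c, d, e, f, g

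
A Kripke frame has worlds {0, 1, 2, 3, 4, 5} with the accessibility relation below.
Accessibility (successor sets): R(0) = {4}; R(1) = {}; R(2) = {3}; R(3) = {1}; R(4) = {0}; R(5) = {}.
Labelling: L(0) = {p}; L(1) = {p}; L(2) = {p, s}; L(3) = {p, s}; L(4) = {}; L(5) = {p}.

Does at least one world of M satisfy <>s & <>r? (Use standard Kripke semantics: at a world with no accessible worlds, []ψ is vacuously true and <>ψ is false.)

Let φ = <>s & <>r. Evaluate φ at each world:
  0 (successors {4}): φ is false.
  1 (successors ∅): φ is false.
  2 (successors {3}): φ is false.
  3 (successors {1}): φ is false.
  4 (successors {0}): φ is false.
  5 (successors ∅): φ is false.
For instance, at 4:
  At 4: <>s is false, <>r is false, so <>s & <>r is false.
    At 4: <>s requires s at some successor in {0}.
      At 0: s is false.
    So <>s is false at 4.
    At 4: <>r requires r at some successor in {0}.
      At 0: r is false.
    So <>r is false at 4.

No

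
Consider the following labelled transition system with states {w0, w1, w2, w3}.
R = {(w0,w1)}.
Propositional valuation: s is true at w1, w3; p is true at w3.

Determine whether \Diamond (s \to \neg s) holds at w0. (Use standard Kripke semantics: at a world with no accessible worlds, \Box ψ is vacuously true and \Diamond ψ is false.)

No

At w0: \Diamond (s \to \neg s) requires s \to \neg s at some successor in {w1}.
  At w1: s \to \neg s is false.
So \Diamond (s \to \neg s) is false at w0.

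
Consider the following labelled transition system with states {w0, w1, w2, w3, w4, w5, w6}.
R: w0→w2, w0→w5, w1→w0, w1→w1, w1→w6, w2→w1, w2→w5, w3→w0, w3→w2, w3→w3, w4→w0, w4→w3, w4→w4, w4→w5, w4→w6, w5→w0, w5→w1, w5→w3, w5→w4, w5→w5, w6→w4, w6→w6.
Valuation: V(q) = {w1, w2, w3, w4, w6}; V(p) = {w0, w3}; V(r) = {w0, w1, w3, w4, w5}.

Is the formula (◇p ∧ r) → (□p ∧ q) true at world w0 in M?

Yes

Recall that □ψ holds at a world iff ψ holds at every accessible world, and ◇ψ holds iff ψ holds at some accessible world.
At w0: ◇p ∧ r is false, □p ∧ q is false, so (◇p ∧ r) → (□p ∧ q) is true.
  At w0: ◇p is false, r is true, so ◇p ∧ r is false.
    At w0: ◇p requires p at some successor in {w2, w5}.
      At w2: p is false.
      At w5: p is false.
    So ◇p is false at w0.
  At w0: □p is false, q is false, so □p ∧ q is false.
    At w0: □p requires p at every successor {w2, w5}.
      p fails at w2, so □p is false at w0.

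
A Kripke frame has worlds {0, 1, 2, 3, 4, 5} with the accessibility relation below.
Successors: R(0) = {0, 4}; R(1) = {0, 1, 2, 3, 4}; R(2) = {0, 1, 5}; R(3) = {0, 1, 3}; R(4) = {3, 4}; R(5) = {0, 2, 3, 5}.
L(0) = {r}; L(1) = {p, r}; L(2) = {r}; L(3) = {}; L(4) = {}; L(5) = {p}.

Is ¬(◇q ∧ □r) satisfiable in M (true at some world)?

Yes

Let φ = ¬(◇q ∧ □r). Evaluate φ at each world:
  0 (successors {0, 4}): φ is true.
  1 (successors {0, 1, 2, 3, 4}): φ is true.
  2 (successors {0, 1, 5}): φ is true.
  3 (successors {0, 1, 3}): φ is true.
  4 (successors {3, 4}): φ is true.
  5 (successors {0, 2, 3, 5}): φ is true.
Detail at 0 (witness):
  At 0: ◇q ∧ □r is false, so ¬(◇q ∧ □r) is true.
    At 0: ◇q is false, □r is false, so ◇q ∧ □r is false.
      At 0: ◇q requires q at some successor in {0, 4}.
        At 0: q is false.
        At 4: q is false.
      So ◇q is false at 0.
      At 0: □r requires r at every successor {0, 4}.
        r fails at 4, so □r is false at 0.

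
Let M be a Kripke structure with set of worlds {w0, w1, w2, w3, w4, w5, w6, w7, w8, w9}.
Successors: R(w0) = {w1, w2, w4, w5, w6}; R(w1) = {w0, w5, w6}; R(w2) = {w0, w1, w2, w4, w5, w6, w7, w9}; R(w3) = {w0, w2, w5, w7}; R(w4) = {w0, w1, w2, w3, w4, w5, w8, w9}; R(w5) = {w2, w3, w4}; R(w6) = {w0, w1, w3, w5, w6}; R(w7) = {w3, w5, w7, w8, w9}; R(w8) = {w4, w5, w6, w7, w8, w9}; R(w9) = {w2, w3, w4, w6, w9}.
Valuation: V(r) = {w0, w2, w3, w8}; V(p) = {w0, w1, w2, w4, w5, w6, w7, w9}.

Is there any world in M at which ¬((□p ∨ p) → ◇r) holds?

Let φ = ¬((□p ∨ p) → ◇r). Evaluate φ at each world:
  w0 (successors {w1, w2, w4, w5, w6}): φ is false.
  w1 (successors {w0, w5, w6}): φ is false.
  w2 (successors {w0, w1, w2, w4, w5, w6, w7, w9}): φ is false.
  w3 (successors {w0, w2, w5, w7}): φ is false.
  w4 (successors {w0, w1, w2, w3, w4, w5, w8, w9}): φ is false.
  w5 (successors {w2, w3, w4}): φ is false.
  w6 (successors {w0, w1, w3, w5, w6}): φ is false.
  w7 (successors {w3, w5, w7, w8, w9}): φ is false.
  w8 (successors {w4, w5, w6, w7, w8, w9}): φ is false.
  w9 (successors {w2, w3, w4, w6, w9}): φ is false.
For instance, at w0:
  At w0: (□p ∨ p) → ◇r is true, so ¬((□p ∨ p) → ◇r) is false.
    At w0: □p ∨ p is true, ◇r is true, so (□p ∨ p) → ◇r is true.
      At w0: □p is true, p is true, so □p ∨ p is true.
      At w0: ◇r requires r at some successor in {w1, w2, w4, w5, w6}.
        r holds at w2, so ◇r is true at w0.

No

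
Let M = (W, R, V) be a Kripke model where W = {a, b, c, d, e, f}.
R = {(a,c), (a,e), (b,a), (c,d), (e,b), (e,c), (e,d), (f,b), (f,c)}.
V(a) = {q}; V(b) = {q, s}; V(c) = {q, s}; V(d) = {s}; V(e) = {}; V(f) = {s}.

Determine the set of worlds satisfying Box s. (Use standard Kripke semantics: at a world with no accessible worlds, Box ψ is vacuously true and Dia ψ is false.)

Let φ = Box s. Evaluate φ at each world:
  a (successors {c, e}): φ is false.
  b (successors {a}): φ is false.
  c (successors {d}): φ is true.
  d (successors ∅): φ is true.
  e (successors {b, c, d}): φ is true.
  f (successors {b, c}): φ is true.
For instance, at e:
  At e: Box s requires s at every successor {b, c, d}.
    At b: s is true.
    At c: s is true.
    At d: s is true.
  So Box s is true at e.
Satisfying worlds: {c, d, e, f}

c, d, e, f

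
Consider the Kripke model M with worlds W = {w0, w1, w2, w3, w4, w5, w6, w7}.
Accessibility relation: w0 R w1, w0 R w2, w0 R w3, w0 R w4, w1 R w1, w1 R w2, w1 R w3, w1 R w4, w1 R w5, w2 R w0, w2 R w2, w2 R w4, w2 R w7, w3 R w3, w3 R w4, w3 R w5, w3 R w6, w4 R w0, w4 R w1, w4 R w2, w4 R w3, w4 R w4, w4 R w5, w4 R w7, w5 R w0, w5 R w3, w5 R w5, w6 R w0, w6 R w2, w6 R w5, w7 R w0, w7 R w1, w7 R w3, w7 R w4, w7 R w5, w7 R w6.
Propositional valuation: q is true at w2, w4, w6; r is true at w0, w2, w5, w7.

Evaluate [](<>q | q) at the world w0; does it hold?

At w0: [](<>q | q) requires <>q | q at every successor {w1, w2, w3, w4}.
  At w1: <>q | q is true.
  At w2: <>q | q is true.
  At w3: <>q | q is true.
  At w4: <>q | q is true.
So [](<>q | q) is true at w0.

Yes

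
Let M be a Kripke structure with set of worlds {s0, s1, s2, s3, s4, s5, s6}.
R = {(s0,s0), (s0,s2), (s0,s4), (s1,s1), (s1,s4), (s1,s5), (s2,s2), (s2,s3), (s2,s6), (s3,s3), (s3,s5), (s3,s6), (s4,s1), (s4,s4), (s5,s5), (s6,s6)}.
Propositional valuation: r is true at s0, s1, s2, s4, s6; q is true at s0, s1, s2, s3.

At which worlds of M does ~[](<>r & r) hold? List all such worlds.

s1, s2, s3, s5

Let φ = ~[](<>r & r). Evaluate φ at each world:
  s0 (successors {s0, s2, s4}): φ is false.
  s1 (successors {s1, s4, s5}): φ is true.
  s2 (successors {s2, s3, s6}): φ is true.
  s3 (successors {s3, s5, s6}): φ is true.
  s4 (successors {s1, s4}): φ is false.
  s5 (successors {s5}): φ is true.
  s6 (successors {s6}): φ is false.
For instance, at s6:
  At s6: [](<>r & r) is true, so ~[](<>r & r) is false.
    At s6: [](<>r & r) requires <>r & r at every successor {s6}.
      At s6: <>r & r is true.
    So [](<>r & r) is true at s6.
Satisfying worlds: {s1, s2, s3, s5}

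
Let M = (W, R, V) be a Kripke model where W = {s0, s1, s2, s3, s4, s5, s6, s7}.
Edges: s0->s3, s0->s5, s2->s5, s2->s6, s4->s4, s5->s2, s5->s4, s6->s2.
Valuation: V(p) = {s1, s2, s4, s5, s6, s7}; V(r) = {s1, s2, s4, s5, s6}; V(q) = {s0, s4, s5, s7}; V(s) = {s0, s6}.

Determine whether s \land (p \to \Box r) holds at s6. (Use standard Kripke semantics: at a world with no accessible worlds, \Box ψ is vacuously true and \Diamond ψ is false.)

Yes

At s6: s is true, p \to \Box r is true, so s \land (p \to \Box r) is true.
  At s6: p is true, \Box r is true, so p \to \Box r is true.
    At s6: \Box r requires r at every successor {s2}.
      At s2: r is true.
    So \Box r is true at s6.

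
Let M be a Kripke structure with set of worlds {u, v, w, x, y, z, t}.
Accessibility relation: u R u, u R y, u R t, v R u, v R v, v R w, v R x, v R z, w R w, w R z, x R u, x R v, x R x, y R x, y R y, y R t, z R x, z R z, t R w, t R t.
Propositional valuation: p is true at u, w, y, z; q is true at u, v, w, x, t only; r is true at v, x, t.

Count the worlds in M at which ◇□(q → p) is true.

Let φ = ◇□(q → p). Evaluate φ at each world:
  u (successors {u, y, t}): φ is false.
  v (successors {u, v, w, x, z}): φ is true.
  w (successors {w, z}): φ is true.
  x (successors {u, v, x}): φ is false.
  y (successors {x, y, t}): φ is false.
  z (successors {x, z}): φ is false.
  t (successors {w, t}): φ is true.
For instance, at v:
  At v: ◇□(q → p) requires □(q → p) at some successor in {u, v, w, x, z}.
    □(q → p) holds at w, so ◇□(q → p) is true at v.
      At w: □(q → p) requires q → p at every successor {w, z}.
        At w: q → p is true.
        At z: q → p is true.
      So □(q → p) is true at w.
Satisfying worlds: {v, w, t}

3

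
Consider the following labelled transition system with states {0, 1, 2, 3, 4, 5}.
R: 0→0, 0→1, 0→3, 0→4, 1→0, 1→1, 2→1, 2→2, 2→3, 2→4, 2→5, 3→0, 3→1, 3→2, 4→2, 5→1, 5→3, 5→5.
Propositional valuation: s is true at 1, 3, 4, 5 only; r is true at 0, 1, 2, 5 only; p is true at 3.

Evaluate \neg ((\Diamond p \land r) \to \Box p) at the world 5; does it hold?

Yes

At 5: (\Diamond p \land r) \to \Box p is false, so \neg ((\Diamond p \land r) \to \Box p) is true.
  At 5: \Diamond p \land r is true, \Box p is false, so (\Diamond p \land r) \to \Box p is false.
    At 5: \Diamond p is true, r is true, so \Diamond p \land r is true.
      At 5: \Diamond p requires p at some successor in {1, 3, 5}.
        p holds at 3, so \Diamond p is true at 5.
    At 5: \Box p requires p at every successor {1, 3, 5}.
      p fails at 1, so \Box p is false at 5.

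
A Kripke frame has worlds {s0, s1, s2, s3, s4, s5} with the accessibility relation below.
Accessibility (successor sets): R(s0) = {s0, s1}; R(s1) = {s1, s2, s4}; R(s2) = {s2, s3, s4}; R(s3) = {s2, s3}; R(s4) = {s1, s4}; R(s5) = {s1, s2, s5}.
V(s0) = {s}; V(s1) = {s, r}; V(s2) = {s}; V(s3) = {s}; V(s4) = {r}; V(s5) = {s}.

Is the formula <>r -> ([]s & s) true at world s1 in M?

At s1: <>r is true, []s & s is false, so <>r -> ([]s & s) is false.
  At s1: <>r requires r at some successor in {s1, s2, s4}.
    r holds at s1, so <>r is true at s1.
  At s1: []s is false, s is true, so []s & s is false.
    At s1: []s requires s at every successor {s1, s2, s4}.
      s fails at s4, so []s is false at s1.

No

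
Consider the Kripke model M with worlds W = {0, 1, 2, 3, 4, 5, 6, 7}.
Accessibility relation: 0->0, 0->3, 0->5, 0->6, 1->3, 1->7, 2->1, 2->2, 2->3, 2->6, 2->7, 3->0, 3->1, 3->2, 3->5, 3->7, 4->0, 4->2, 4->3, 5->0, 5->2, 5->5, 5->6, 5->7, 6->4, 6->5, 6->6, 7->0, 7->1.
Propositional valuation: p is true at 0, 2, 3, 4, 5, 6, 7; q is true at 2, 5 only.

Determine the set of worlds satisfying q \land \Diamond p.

2, 5

Let φ = q \land \Diamond p. Evaluate φ at each world:
  0 (successors {0, 3, 5, 6}): φ is false.
  1 (successors {3, 7}): φ is false.
  2 (successors {1, 2, 3, 6, 7}): φ is true.
  3 (successors {0, 1, 2, 5, 7}): φ is false.
  4 (successors {0, 2, 3}): φ is false.
  5 (successors {0, 2, 5, 6, 7}): φ is true.
  6 (successors {4, 5, 6}): φ is false.
  7 (successors {0, 1}): φ is false.
For instance, at 7:
  At 7: q is false, \Diamond p is true, so q \land \Diamond p is false.
    At 7: \Diamond p requires p at some successor in {0, 1}.
      p holds at 0, so \Diamond p is true at 7.
Satisfying worlds: {2, 5}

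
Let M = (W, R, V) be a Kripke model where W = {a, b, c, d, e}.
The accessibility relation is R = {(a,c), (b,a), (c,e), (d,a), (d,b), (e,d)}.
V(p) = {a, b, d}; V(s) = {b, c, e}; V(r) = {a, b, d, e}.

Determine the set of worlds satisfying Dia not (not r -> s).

none

Let φ = Dia not (not r -> s). Evaluate φ at each world:
  a (successors {c}): φ is false.
  b (successors {a}): φ is false.
  c (successors {e}): φ is false.
  d (successors {a, b}): φ is false.
  e (successors {d}): φ is false.
For instance, at a:
  At a: Dia not (not r -> s) requires not (not r -> s) at some successor in {c}.
    At c: not (not r -> s) is false.
  So Dia not (not r -> s) is false at a.
Satisfying worlds: none.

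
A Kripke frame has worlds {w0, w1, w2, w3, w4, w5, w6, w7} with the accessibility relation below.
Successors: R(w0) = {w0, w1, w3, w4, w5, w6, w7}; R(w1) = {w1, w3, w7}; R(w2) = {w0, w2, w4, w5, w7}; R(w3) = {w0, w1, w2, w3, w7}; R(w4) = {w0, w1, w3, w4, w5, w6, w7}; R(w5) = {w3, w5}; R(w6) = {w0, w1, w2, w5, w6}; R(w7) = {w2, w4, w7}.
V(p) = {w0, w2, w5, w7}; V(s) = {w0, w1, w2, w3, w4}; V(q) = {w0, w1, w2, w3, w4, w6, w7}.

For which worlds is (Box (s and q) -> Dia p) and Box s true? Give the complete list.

Recall that Box ψ holds at a world iff ψ holds at every accessible world, and Dia ψ holds iff ψ holds at some accessible world.
Let φ = (Box (s and q) -> Dia p) and Box s. Evaluate φ at each world:
  w0 (successors {w0, w1, w3, w4, w5, w6, w7}): φ is false.
  w1 (successors {w1, w3, w7}): φ is false.
  w2 (successors {w0, w2, w4, w5, w7}): φ is false.
  w3 (successors {w0, w1, w2, w3, w7}): φ is false.
  w4 (successors {w0, w1, w3, w4, w5, w6, w7}): φ is false.
  w5 (successors {w3, w5}): φ is false.
  w6 (successors {w0, w1, w2, w5, w6}): φ is false.
  w7 (successors {w2, w4, w7}): φ is false.
For instance, at w4:
  At w4: Box (s and q) -> Dia p is true, Box s is false, so (Box (s and q) -> Dia p) and Box s is false.
    At w4: Box (s and q) is false, Dia p is true, so Box (s and q) -> Dia p is true.
      At w4: Box (s and q) requires s and q at every successor {w0, w1, w3, w4, w5, w6, w7}.
        s and q fails at w5, so Box (s and q) is false at w4.
      At w4: Dia p requires p at some successor in {w0, w1, w3, w4, w5, w6, w7}.
        p holds at w0, so Dia p is true at w4.
    At w4: Box s requires s at every successor {w0, w1, w3, w4, w5, w6, w7}.
      s fails at w5, so Box s is false at w4.
Satisfying worlds: none.

none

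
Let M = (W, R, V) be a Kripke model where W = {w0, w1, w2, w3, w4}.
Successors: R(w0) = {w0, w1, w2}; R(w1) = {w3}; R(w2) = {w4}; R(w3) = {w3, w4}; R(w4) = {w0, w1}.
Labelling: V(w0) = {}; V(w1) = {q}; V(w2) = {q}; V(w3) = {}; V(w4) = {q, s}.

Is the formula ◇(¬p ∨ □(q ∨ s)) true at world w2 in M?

Yes

Recall that □ψ holds at a world iff ψ holds at every accessible world, and ◇ψ holds iff ψ holds at some accessible world.
At w2: ◇(¬p ∨ □(q ∨ s)) requires ¬p ∨ □(q ∨ s) at some successor in {w4}.
  ¬p ∨ □(q ∨ s) holds at w4, so ◇(¬p ∨ □(q ∨ s)) is true at w2.
    At w4: ¬p is true, □(q ∨ s) is false, so ¬p ∨ □(q ∨ s) is true.
      At w4: □(q ∨ s) requires q ∨ s at every successor {w0, w1}.
        q ∨ s fails at w0, so □(q ∨ s) is false at w4.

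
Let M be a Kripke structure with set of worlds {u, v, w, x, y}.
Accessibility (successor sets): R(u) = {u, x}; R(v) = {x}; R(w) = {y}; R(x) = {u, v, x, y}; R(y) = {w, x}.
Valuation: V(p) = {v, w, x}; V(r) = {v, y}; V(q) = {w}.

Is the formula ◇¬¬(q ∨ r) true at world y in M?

At y: ◇¬¬(q ∨ r) requires ¬¬(q ∨ r) at some successor in {w, x}.
  ¬¬(q ∨ r) holds at w, so ◇¬¬(q ∨ r) is true at y.

Yes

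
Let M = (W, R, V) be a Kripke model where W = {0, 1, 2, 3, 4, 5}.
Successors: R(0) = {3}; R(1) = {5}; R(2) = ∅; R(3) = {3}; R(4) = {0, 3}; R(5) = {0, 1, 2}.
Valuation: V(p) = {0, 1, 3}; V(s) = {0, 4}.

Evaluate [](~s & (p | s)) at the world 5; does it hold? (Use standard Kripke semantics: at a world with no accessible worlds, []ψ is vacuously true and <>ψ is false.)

At 5: [](~s & (p | s)) requires ~s & (p | s) at every successor {0, 1, 2}.
  ~s & (p | s) fails at 0, so [](~s & (p | s)) is false at 5.

No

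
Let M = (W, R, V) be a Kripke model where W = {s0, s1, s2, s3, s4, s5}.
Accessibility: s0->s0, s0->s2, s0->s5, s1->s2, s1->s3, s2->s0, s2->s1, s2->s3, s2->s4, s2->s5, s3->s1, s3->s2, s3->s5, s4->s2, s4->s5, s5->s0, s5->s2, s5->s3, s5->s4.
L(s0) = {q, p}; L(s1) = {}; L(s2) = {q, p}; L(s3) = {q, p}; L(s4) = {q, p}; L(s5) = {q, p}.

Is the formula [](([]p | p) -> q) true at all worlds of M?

Recall that []ψ holds at a world iff ψ holds at every accessible world, and <>ψ holds iff ψ holds at some accessible world.
Let φ = [](([]p | p) -> q). Evaluate φ at each world:
  s0 (successors {s0, s2, s5}): φ is true.
  s1 (successors {s2, s3}): φ is true.
  s2 (successors {s0, s1, s3, s4, s5}): φ is false.
  s3 (successors {s1, s2, s5}): φ is false.
  s4 (successors {s2, s5}): φ is true.
  s5 (successors {s0, s2, s3, s4}): φ is true.
Detail at s2 (counterexample):
  At s2: [](([]p | p) -> q) requires ([]p | p) -> q at every successor {s0, s1, s3, s4, s5}.
    ([]p | p) -> q fails at s1, so [](([]p | p) -> q) is false at s2.
      At s1: []p | p is true, q is false, so ([]p | p) -> q is false.

No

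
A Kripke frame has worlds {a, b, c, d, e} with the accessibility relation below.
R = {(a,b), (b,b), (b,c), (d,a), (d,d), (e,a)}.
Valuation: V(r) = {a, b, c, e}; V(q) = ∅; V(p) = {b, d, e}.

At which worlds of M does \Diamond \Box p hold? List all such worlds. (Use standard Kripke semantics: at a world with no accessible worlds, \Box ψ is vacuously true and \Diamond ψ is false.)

Let φ = \Diamond \Box p. Evaluate φ at each world:
  a (successors {b}): φ is false.
  b (successors {b, c}): φ is true.
  c (successors ∅): φ is false.
  d (successors {a, d}): φ is true.
  e (successors {a}): φ is true.
For instance, at b:
  At b: \Diamond \Box p requires \Box p at some successor in {b, c}.
    \Box p holds at c, so \Diamond \Box p is true at b.
      At c: no accessible worlds, so \Box p holds vacuously.
Satisfying worlds: {b, d, e}

b, d, e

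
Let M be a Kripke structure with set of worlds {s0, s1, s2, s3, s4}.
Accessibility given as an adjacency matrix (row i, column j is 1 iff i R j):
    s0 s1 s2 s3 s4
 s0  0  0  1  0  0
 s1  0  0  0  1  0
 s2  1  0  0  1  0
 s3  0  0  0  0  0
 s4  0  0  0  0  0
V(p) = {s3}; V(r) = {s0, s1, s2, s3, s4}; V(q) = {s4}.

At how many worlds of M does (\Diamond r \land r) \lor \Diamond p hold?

Let φ = (\Diamond r \land r) \lor \Diamond p. Evaluate φ at each world:
  s0 (successors {s2}): φ is true.
  s1 (successors {s3}): φ is true.
  s2 (successors {s0, s3}): φ is true.
  s3 (successors ∅): φ is false.
  s4 (successors ∅): φ is false.
For instance, at s1:
  At s1: \Diamond r \land r is true, \Diamond p is true, so (\Diamond r \land r) \lor \Diamond p is true.
    At s1: \Diamond r is true, r is true, so \Diamond r \land r is true.
      At s1: \Diamond r requires r at some successor in {s3}.
        r holds at s3, so \Diamond r is true at s1.
    At s1: \Diamond p requires p at some successor in {s3}.
      p holds at s3, so \Diamond p is true at s1.
Satisfying worlds: {s0, s1, s2}

3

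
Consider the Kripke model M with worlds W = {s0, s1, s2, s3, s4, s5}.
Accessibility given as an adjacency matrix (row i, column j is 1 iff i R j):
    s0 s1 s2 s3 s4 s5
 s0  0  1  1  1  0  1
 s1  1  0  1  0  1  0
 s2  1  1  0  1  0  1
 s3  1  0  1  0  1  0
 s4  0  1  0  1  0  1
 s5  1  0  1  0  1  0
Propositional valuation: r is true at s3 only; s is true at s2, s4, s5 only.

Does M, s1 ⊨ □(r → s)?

Yes

At s1: □(r → s) requires r → s at every successor {s0, s2, s4}.
  At s0: r → s is true.
  At s2: r → s is true.
  At s4: r → s is true.
So □(r → s) is true at s1.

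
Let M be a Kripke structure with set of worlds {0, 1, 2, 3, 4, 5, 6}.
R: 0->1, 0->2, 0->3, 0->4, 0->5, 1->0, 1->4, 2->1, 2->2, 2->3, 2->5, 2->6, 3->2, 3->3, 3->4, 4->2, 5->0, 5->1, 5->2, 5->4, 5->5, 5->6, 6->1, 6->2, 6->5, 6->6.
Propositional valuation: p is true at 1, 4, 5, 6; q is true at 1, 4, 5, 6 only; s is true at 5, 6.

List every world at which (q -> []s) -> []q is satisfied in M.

Let φ = (q -> []s) -> []q. Evaluate φ at each world:
  0 (successors {1, 2, 3, 4, 5}): φ is false.
  1 (successors {0, 4}): φ is true.
  2 (successors {1, 2, 3, 5, 6}): φ is false.
  3 (successors {2, 3, 4}): φ is false.
  4 (successors {2}): φ is true.
  5 (successors {0, 1, 2, 4, 5, 6}): φ is true.
  6 (successors {1, 2, 5, 6}): φ is true.
For instance, at 3:
  At 3: q -> []s is true, []q is false, so (q -> []s) -> []q is false.
    At 3: q is false, []s is false, so q -> []s is true.
      At 3: []s requires s at every successor {2, 3, 4}.
        s fails at 2, so []s is false at 3.
    At 3: []q requires q at every successor {2, 3, 4}.
      q fails at 2, so []q is false at 3.
Satisfying worlds: {1, 4, 5, 6}

1, 4, 5, 6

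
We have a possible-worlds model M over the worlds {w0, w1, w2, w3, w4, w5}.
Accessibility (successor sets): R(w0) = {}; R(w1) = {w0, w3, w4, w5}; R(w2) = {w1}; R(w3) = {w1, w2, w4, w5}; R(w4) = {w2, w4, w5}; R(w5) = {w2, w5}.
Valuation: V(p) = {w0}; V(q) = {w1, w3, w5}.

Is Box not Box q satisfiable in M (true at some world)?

Let φ = Box not Box q. Evaluate φ at each world:
  w0 (successors ∅): φ is true.
  w1 (successors {w0, w3, w4, w5}): φ is false.
  w2 (successors {w1}): φ is true.
  w3 (successors {w1, w2, w4, w5}): φ is false.
  w4 (successors {w2, w4, w5}): φ is false.
  w5 (successors {w2, w5}): φ is false.
Detail at w0 (witness):
  At w0: no accessible worlds, so Box not Box q holds vacuously.

Yes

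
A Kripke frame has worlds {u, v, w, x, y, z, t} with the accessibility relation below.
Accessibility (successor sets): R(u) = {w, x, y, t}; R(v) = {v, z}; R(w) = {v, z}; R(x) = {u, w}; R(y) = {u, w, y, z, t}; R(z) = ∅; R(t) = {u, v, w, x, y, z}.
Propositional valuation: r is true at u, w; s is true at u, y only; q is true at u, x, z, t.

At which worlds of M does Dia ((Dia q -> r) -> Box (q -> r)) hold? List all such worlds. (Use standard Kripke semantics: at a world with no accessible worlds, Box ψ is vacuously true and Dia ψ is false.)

u, v, w, y, t

Let φ = Dia ((Dia q -> r) -> Box (q -> r)). Evaluate φ at each world:
  u (successors {w, x, y, t}): φ is true.
  v (successors {v, z}): φ is true.
  w (successors {v, z}): φ is true.
  x (successors {u, w}): φ is false.
  y (successors {u, w, y, z, t}): φ is true.
  z (successors ∅): φ is false.
  t (successors {u, v, w, x, y, z}): φ is true.
For instance, at u:
  At u: Dia ((Dia q -> r) -> Box (q -> r)) requires (Dia q -> r) -> Box (q -> r) at some successor in {w, x, y, t}.
    (Dia q -> r) -> Box (q -> r) holds at x, so Dia ((Dia q -> r) -> Box (q -> r)) is true at u.
      At x: Dia q -> r is false, Box (q -> r) is true, so (Dia q -> r) -> Box (q -> r) is true.
Satisfying worlds: {u, v, w, y, t}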